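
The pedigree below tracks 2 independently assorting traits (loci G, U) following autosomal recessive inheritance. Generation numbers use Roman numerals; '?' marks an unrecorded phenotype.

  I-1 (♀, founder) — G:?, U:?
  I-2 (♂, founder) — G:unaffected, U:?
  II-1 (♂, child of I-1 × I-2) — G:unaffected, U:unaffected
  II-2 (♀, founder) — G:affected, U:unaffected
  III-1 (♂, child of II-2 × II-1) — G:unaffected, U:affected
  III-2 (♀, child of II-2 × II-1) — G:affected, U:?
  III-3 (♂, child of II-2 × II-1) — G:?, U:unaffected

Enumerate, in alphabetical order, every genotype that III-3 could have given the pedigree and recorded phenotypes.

III-3 ∈ {Gg UU, Gg Uu, gg UU, gg Uu}

G/I-1 ? ·: GG|Gg|gg
G/I-2 un ·: GG|Gg
G/II-1 un I-1×I-2: Gg
G/II-2 aff ·: gg
G/III-1 un II-2×II-1: Gg
G/III-2 aff II-2×II-1: gg
G/III-3 ? II-2×II-1: Gg|gg
⇒ G over [I-1,I-2,II-1,II-2,III-1,III-2,III-3]: 10 consistent
U/I-1 ? ·: UU|Uu|uu
U/I-2 ? ·: UU|Uu|uu
U/II-1 un I-1×I-2: Uu
U/II-2 un ·: Uu
U/III-1 aff II-2×II-1: uu
U/III-2 ? II-2×II-1: UU|Uu|uu
U/III-3 un II-2×II-1: UU|Uu
⇒ U over [I-1,I-2,II-1,II-2,III-1,III-2,III-3]: 42 consistent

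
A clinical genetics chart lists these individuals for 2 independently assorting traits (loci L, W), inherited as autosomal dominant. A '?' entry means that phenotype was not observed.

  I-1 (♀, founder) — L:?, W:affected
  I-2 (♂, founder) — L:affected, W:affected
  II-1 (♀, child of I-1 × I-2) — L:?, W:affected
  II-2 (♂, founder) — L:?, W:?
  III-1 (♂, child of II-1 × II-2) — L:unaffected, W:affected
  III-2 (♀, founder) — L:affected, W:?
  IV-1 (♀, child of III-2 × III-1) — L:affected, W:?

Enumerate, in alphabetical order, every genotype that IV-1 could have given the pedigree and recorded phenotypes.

IV-1 ∈ {Ll WW, Ll Ww, Ll ww}

L/I-1 ? ·: ll|Ll|LL
L/I-2 aff ·: Ll|LL
L/II-1 ? I-1×I-2: ll|Ll
L/II-2 ? ·: ll|Ll
L/III-1 un II-1×II-2: ll
L/III-2 aff ·: Ll|LL
L/IV-1 aff III-2×III-1: Ll
⇒ L over [I-1,I-2,II-1,II-2,III-1,III-2,IV-1]: 28 consistent
W/I-1 aff ·: Ww|WW
W/I-2 aff ·: Ww|WW
W/II-1 aff I-1×I-2: Ww|WW
W/II-2 ? ·: ww|Ww|WW
W/III-1 aff II-1×II-2: Ww|WW
W/III-2 ? ·: ww|Ww|WW
W/IV-1 ? III-2×III-1: ww|Ww|WW
⇒ W over [I-1,I-2,II-1,II-2,III-1,III-2,IV-1]: 175 consistent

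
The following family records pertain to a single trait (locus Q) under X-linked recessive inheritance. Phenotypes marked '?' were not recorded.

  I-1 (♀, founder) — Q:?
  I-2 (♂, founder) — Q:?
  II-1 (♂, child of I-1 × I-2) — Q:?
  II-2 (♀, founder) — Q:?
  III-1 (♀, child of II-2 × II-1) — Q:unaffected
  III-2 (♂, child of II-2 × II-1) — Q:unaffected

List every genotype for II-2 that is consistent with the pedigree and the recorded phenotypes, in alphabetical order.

Q/I-1 ? ·: X^QX^Q|X^QX^q|X^qX^q
Q/I-2 ? ·: X^QY|X^qY
Q/II-1 ? I-1×I-2: X^QY|X^qY
Q/II-2 ? ·: X^QX^Q|X^QX^q
Q/III-1 un II-2×II-1: X^QX^Q|X^QX^q
Q/III-2 un II-2×II-1: X^QY
⇒ Q over [I-1,I-2,II-1,II-2,III-1,III-2]: 20 consistent

II-2 ∈ {X^QX^Q, X^QX^q}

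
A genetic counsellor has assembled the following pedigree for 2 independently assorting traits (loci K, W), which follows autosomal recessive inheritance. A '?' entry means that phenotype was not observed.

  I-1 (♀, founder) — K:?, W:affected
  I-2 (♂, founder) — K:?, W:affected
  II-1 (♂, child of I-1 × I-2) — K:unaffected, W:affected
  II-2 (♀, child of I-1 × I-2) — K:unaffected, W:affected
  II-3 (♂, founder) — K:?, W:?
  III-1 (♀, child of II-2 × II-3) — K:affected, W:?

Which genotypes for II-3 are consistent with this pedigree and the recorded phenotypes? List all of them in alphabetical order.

K/I-1 ? ·: KK|Kk|kk
K/I-2 ? ·: KK|Kk|kk
K/II-1 un I-1×I-2: KK|Kk
K/II-2 un I-1×I-2: Kk
K/II-3 ? ·: Kk|kk
K/III-1 aff II-2×II-3: kk
⇒ K over [I-1,I-2,II-1,II-2,II-3,III-1]: 20 consistent
W/I-1 aff ·: ww
W/I-2 aff ·: ww
W/II-1 aff I-1×I-2: ww
W/II-2 aff I-1×I-2: ww
W/II-3 ? ·: WW|Ww|ww
W/III-1 ? II-2×II-3: Ww|ww
⇒ W over [I-1,I-2,II-1,II-2,II-3,III-1]: 4 consistent

II-3 ∈ {Kk WW, Kk Ww, Kk ww, kk WW, kk Ww, kk ww}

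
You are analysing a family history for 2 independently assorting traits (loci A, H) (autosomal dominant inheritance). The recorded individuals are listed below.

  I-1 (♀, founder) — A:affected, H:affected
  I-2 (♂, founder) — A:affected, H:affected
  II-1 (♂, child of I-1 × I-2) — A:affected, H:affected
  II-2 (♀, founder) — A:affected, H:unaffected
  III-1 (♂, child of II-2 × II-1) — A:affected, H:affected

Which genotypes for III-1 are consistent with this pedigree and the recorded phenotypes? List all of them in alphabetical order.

III-1 ∈ {AA Hh, Aa Hh}

A/I-1 aff ·: Aa|AA
A/I-2 aff ·: Aa|AA
A/II-1 aff I-1×I-2: Aa|AA
A/II-2 aff ·: Aa|AA
A/III-1 aff II-2×II-1: Aa|AA
⇒ A over [I-1,I-2,II-1,II-2,III-1]: 24 consistent
H/I-1 aff ·: Hh|HH
H/I-2 aff ·: Hh|HH
H/II-1 aff I-1×I-2: Hh|HH
H/II-2 un ·: hh
H/III-1 aff II-2×II-1: Hh
⇒ H over [I-1,I-2,II-1,II-2,III-1]: 7 consistent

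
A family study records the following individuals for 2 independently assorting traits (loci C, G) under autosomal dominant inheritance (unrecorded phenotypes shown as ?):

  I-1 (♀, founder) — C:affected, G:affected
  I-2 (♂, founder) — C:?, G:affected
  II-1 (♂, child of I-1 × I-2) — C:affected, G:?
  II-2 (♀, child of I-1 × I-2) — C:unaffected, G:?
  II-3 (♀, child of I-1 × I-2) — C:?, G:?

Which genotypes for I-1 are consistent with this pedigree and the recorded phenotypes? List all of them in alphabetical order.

I-1 ∈ {Cc GG, Cc Gg}

C/I-1 aff ·: Cc
C/I-2 ? ·: cc|Cc
C/II-1 aff I-1×I-2: Cc|CC
C/II-2 un I-1×I-2: cc
C/II-3 ? I-1×I-2: cc|Cc|CC
⇒ C over [I-1,I-2,II-1,II-2,II-3]: 8 consistent
G/I-1 aff ·: Gg|GG
G/I-2 aff ·: Gg|GG
G/II-1 ? I-1×I-2: gg|Gg|GG
G/II-2 ? I-1×I-2: gg|Gg|GG
G/II-3 ? I-1×I-2: gg|Gg|GG
⇒ G over [I-1,I-2,II-1,II-2,II-3]: 44 consistent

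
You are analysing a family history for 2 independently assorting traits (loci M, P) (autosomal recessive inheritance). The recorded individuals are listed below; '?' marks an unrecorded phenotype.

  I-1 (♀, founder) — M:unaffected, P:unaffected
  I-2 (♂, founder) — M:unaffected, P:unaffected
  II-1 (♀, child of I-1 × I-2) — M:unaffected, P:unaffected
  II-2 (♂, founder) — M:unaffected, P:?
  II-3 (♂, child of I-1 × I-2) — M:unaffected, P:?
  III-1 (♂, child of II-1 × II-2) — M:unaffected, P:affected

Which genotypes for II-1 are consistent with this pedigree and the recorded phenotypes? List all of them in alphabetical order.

M/I-1 un ·: MM|Mm
M/I-2 un ·: MM|Mm
M/II-1 un I-1×I-2: MM|Mm
M/II-2 un ·: MM|Mm
M/II-3 un I-1×I-2: MM|Mm
M/III-1 un II-1×II-2: MM|Mm
⇒ M over [I-1,I-2,II-1,II-2,II-3,III-1]: 45 consistent
P/I-1 un ·: PP|Pp
P/I-2 un ·: PP|Pp
P/II-1 un I-1×I-2: Pp
P/II-2 ? ·: Pp|pp
P/II-3 ? I-1×I-2: PP|Pp|pp
P/III-1 aff II-1×II-2: pp
⇒ P over [I-1,I-2,II-1,II-2,II-3,III-1]: 14 consistent

II-1 ∈ {MM Pp, Mm Pp}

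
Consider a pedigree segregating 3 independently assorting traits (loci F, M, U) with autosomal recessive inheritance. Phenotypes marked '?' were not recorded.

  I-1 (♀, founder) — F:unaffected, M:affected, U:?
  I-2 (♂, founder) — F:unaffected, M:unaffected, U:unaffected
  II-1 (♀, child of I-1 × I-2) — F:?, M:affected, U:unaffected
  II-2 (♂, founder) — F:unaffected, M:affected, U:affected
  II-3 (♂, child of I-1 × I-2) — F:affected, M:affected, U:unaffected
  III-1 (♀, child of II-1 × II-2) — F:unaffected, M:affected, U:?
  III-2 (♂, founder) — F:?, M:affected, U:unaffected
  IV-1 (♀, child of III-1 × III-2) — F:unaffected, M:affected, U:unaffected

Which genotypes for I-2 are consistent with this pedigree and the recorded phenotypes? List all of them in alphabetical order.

F/I-1 un ·: Ff
F/I-2 un ·: Ff
F/II-1 ? I-1×I-2: FF|Ff|ff
F/II-2 un ·: FF|Ff
F/II-3 aff I-1×I-2: ff
F/III-1 un II-1×II-2: FF|Ff
F/III-2 ? ·: FF|Ff|ff
F/IV-1 un III-1×III-2: FF|Ff
⇒ F over [I-1,I-2,II-1,II-2,II-3,III-1,III-2,IV-1]: 41 consistent
M/I-1 aff ·: mm
M/I-2 un ·: Mm
M/II-1 aff I-1×I-2: mm
M/II-2 aff ·: mm
M/II-3 aff I-1×I-2: mm
M/III-1 aff II-1×II-2: mm
M/III-2 aff ·: mm
M/IV-1 aff III-1×III-2: mm
⇒ M over [I-1,I-2,II-1,II-2,II-3,III-1,III-2,IV-1]: 1 consistent
U/I-1 ? ·: UU|Uu|uu
U/I-2 un ·: UU|Uu
U/II-1 un I-1×I-2: UU|Uu
U/II-2 aff ·: uu
U/II-3 un I-1×I-2: UU|Uu
U/III-1 ? II-1×II-2: Uu|uu
U/III-2 un ·: UU|Uu
U/IV-1 un III-1×III-2: UU|Uu
⇒ U over [I-1,I-2,II-1,II-2,II-3,III-1,III-2,IV-1]: 76 consistent

I-2 ∈ {Ff Mm UU, Ff Mm Uu}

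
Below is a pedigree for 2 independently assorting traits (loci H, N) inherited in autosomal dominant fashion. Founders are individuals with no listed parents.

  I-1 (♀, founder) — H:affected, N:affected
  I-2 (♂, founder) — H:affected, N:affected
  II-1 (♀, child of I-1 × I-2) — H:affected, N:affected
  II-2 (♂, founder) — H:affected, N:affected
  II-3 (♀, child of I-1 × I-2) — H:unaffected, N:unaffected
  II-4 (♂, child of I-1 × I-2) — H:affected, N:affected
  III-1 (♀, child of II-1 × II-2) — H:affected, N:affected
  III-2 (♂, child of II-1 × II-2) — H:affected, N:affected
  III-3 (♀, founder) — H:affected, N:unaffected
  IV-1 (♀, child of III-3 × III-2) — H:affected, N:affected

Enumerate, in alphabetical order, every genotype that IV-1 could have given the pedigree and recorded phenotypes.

IV-1 ∈ {HH Nn, Hh Nn}

H/I-1 aff ·: Hh
H/I-2 aff ·: Hh
H/II-1 aff I-1×I-2: Hh|HH
H/II-2 aff ·: Hh|HH
H/II-3 un I-1×I-2: hh
H/II-4 aff I-1×I-2: Hh|HH
H/III-1 aff II-1×II-2: Hh|HH
H/III-2 aff II-1×II-2: Hh|HH
H/III-3 aff ·: Hh|HH
H/IV-1 aff III-3×III-2: Hh|HH
⇒ H over [I-1,I-2,II-1,II-2,II-3,II-4,III-1,III-2,III-3,IV-1]: 90 consistent
N/I-1 aff ·: Nn
N/I-2 aff ·: Nn
N/II-1 aff I-1×I-2: Nn|NN
N/II-2 aff ·: Nn|NN
N/II-3 un I-1×I-2: nn
N/II-4 aff I-1×I-2: Nn|NN
N/III-1 aff II-1×II-2: Nn|NN
N/III-2 aff II-1×II-2: Nn|NN
N/III-3 un ·: nn
N/IV-1 aff III-3×III-2: Nn
⇒ N over [I-1,I-2,II-1,II-2,II-3,II-4,III-1,III-2,III-3,IV-1]: 26 consistent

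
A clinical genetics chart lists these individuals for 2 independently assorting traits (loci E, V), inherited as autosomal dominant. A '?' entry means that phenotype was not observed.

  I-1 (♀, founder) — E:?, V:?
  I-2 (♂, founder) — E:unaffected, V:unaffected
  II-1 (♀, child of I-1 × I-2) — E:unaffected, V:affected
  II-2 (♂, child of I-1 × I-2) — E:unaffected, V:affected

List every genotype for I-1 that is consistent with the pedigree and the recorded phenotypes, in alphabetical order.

I-1 ∈ {Ee VV, Ee Vv, ee VV, ee Vv}

E/I-1 ? ·: ee|Ee
E/I-2 un ·: ee
E/II-1 un I-1×I-2: ee
E/II-2 un I-1×I-2: ee
⇒ E over [I-1,I-2,II-1,II-2]: 2 consistent
V/I-1 ? ·: Vv|VV
V/I-2 un ·: vv
V/II-1 aff I-1×I-2: Vv
V/II-2 aff I-1×I-2: Vv
⇒ V over [I-1,I-2,II-1,II-2]: 2 consistent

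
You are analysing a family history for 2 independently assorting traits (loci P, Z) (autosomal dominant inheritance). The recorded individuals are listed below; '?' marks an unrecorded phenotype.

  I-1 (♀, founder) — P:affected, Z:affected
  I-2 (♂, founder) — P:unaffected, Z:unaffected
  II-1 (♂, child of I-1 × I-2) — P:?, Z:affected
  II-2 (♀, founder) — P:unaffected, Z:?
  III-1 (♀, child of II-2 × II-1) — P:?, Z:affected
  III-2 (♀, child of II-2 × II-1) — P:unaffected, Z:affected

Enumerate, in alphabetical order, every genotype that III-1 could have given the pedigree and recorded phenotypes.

III-1 ∈ {Pp ZZ, Pp Zz, pp ZZ, pp Zz}

P/I-1 aff ·: Pp|PP
P/I-2 un ·: pp
P/II-1 ? I-1×I-2: pp|Pp
P/II-2 un ·: pp
P/III-1 ? II-2×II-1: pp|Pp
P/III-2 un II-2×II-1: pp
⇒ P over [I-1,I-2,II-1,II-2,III-1,III-2]: 5 consistent
Z/I-1 aff ·: Zz|ZZ
Z/I-2 un ·: zz
Z/II-1 aff I-1×I-2: Zz
Z/II-2 ? ·: zz|Zz|ZZ
Z/III-1 aff II-2×II-1: Zz|ZZ
Z/III-2 aff II-2×II-1: Zz|ZZ
⇒ Z over [I-1,I-2,II-1,II-2,III-1,III-2]: 18 consistent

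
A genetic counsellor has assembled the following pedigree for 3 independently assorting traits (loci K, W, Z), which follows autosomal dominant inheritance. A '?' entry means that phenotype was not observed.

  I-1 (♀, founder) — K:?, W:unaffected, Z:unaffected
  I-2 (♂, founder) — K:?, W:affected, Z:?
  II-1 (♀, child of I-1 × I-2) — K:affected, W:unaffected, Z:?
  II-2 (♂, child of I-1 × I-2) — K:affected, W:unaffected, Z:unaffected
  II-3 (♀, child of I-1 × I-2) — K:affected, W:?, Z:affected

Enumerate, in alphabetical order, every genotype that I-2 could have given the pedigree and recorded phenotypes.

I-2 ∈ {KK Ww Zz, Kk Ww Zz, kk Ww Zz}

K/I-1 ? ·: kk|Kk|KK
K/I-2 ? ·: kk|Kk|KK
K/II-1 aff I-1×I-2: Kk|KK
K/II-2 aff I-1×I-2: Kk|KK
K/II-3 aff I-1×I-2: Kk|KK
⇒ K over [I-1,I-2,II-1,II-2,II-3]: 29 consistent
W/I-1 un ·: ww
W/I-2 aff ·: Ww
W/II-1 un I-1×I-2: ww
W/II-2 un I-1×I-2: ww
W/II-3 ? I-1×I-2: ww|Ww
⇒ W over [I-1,I-2,II-1,II-2,II-3]: 2 consistent
Z/I-1 un ·: zz
Z/I-2 ? ·: Zz
Z/II-1 ? I-1×I-2: zz|Zz
Z/II-2 un I-1×I-2: zz
Z/II-3 aff I-1×I-2: Zz
⇒ Z over [I-1,I-2,II-1,II-2,II-3]: 2 consistent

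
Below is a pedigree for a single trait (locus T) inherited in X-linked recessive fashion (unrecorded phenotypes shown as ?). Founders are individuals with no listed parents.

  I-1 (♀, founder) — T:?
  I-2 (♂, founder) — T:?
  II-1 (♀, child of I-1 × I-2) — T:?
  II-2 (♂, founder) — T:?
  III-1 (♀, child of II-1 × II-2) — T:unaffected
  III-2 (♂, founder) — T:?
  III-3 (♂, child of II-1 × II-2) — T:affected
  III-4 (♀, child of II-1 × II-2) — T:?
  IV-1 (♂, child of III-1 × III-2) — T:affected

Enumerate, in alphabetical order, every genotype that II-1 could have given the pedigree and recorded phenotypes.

II-1 ∈ {X^TX^t, X^tX^t}

T/I-1 ? ·: X^TX^T|X^TX^t|X^tX^t
T/I-2 ? ·: X^TY|X^tY
T/II-1 ? I-1×I-2: X^TX^t|X^tX^t
T/II-2 ? ·: X^TY|X^tY
T/III-1 un II-1×II-2: X^TX^t
T/III-2 ? ·: X^TY|X^tY
T/III-3 aff II-1×II-2: X^tY
T/III-4 ? II-1×II-2: X^TX^T|X^TX^t|X^tX^t
T/IV-1 aff III-1×III-2: X^tY
⇒ T over [I-1,I-2,II-1,II-2,III-1,III-2,III-3,III-4,IV-1]: 36 consistent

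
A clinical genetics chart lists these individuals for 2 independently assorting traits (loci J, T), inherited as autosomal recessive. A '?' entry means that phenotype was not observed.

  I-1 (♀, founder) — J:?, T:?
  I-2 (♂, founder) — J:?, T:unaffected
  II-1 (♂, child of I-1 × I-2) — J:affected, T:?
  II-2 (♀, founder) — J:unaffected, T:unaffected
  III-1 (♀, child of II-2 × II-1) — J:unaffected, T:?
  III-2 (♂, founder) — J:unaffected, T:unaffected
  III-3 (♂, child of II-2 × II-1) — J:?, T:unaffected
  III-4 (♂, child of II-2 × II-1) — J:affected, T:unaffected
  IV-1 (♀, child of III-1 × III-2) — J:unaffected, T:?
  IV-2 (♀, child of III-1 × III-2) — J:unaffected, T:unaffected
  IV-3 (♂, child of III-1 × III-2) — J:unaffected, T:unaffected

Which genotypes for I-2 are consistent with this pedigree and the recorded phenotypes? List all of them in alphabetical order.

I-2 ∈ {Jj TT, Jj Tt, jj TT, jj Tt}

J/I-1 ? ·: Jj|jj
J/I-2 ? ·: Jj|jj
J/II-1 aff I-1×I-2: jj
J/II-2 un ·: Jj
J/III-1 un II-2×II-1: Jj
J/III-2 un ·: JJ|Jj
J/III-3 ? II-2×II-1: Jj|jj
J/III-4 aff II-2×II-1: jj
J/IV-1 un III-1×III-2: JJ|Jj
J/IV-2 un III-1×III-2: JJ|Jj
J/IV-3 un III-1×III-2: JJ|Jj
⇒ J over [I-1,I-2,II-1,II-2,III-1,III-2,III-3,III-4,IV-1,IV-2,IV-3]: 128 consistent
T/I-1 ? ·: TT|Tt|tt
T/I-2 un ·: TT|Tt
T/II-1 ? I-1×I-2: TT|Tt|tt
T/II-2 un ·: TT|Tt
T/III-1 ? II-2×II-1: TT|Tt|tt
T/III-2 un ·: TT|Tt
T/III-3 un II-2×II-1: TT|Tt
T/III-4 un II-2×II-1: TT|Tt
T/IV-1 ? III-1×III-2: TT|Tt|tt
T/IV-2 un III-1×III-2: TT|Tt
T/IV-3 un III-1×III-2: TT|Tt
⇒ T over [I-1,I-2,II-1,II-2,III-1,III-2,III-3,III-4,IV-1,IV-2,IV-3]: 1806 consistent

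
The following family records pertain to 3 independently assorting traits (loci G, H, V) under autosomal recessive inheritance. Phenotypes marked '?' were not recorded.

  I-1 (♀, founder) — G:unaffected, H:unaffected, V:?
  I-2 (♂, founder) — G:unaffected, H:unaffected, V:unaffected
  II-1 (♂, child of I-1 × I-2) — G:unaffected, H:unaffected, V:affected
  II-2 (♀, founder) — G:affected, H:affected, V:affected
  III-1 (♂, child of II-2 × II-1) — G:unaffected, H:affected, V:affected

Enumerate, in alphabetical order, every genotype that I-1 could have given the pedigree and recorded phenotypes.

G/I-1 un ·: GG|Gg
G/I-2 un ·: GG|Gg
G/II-1 un I-1×I-2: GG|Gg
G/II-2 aff ·: gg
G/III-1 un II-2×II-1: Gg
⇒ G over [I-1,I-2,II-1,II-2,III-1]: 7 consistent
H/I-1 un ·: HH|Hh
H/I-2 un ·: HH|Hh
H/II-1 un I-1×I-2: Hh
H/II-2 aff ·: hh
H/III-1 aff II-2×II-1: hh
⇒ H over [I-1,I-2,II-1,II-2,III-1]: 3 consistent
V/I-1 ? ·: Vv|vv
V/I-2 un ·: Vv
V/II-1 aff I-1×I-2: vv
V/II-2 aff ·: vv
V/III-1 aff II-2×II-1: vv
⇒ V over [I-1,I-2,II-1,II-2,III-1]: 2 consistent

I-1 ∈ {GG HH Vv, GG HH vv, GG Hh Vv, GG Hh vv, Gg HH Vv, Gg HH vv, Gg Hh Vv, Gg Hh vv}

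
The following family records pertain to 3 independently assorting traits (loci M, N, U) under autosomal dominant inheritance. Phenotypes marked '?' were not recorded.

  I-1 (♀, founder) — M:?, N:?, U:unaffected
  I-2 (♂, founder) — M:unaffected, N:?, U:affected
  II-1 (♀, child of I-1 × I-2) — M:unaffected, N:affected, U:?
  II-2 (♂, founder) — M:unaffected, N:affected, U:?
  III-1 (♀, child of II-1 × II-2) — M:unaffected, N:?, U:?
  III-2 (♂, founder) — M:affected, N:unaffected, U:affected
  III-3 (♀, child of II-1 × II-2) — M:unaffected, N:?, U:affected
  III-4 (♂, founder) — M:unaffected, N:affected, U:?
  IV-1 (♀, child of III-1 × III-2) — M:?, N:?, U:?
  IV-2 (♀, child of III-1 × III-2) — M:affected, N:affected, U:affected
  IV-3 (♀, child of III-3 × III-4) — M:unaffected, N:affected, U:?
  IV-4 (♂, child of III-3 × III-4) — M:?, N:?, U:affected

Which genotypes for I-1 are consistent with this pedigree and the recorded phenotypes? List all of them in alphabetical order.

I-1 ∈ {Mm NN uu, Mm Nn uu, Mm nn uu, mm NN uu, mm Nn uu, mm nn uu}

M/I-1 ? ·: mm|Mm
M/I-2 un ·: mm
M/II-1 un I-1×I-2: mm
M/II-2 un ·: mm
M/III-1 un II-1×II-2: mm
M/III-2 aff ·: Mm|MM
M/III-3 un II-1×II-2: mm
M/III-4 un ·: mm
M/IV-1 ? III-1×III-2: mm|Mm
M/IV-2 aff III-1×III-2: Mm
M/IV-3 un III-3×III-4: mm
M/IV-4 ? III-3×III-4: mm
⇒ M over [I-1,I-2,II-1,II-2,III-1,III-2,III-3,III-4,IV-1,IV-2,IV-3,IV-4]: 6 consistent
N/I-1 ? ·: nn|Nn|NN
N/I-2 ? ·: nn|Nn|NN
N/II-1 aff I-1×I-2: Nn|NN
N/II-2 aff ·: Nn|NN
N/III-1 ? II-1×II-2: Nn|NN
N/III-2 un ·: nn
N/III-3 ? II-1×II-2: nn|Nn|NN
N/III-4 aff ·: Nn|NN
N/IV-1 ? III-1×III-2: nn|Nn
N/IV-2 aff III-1×III-2: Nn
N/IV-3 aff III-3×III-4: Nn|NN
N/IV-4 ? III-3×III-4: nn|Nn|NN
⇒ N over [I-1,I-2,II-1,II-2,III-1,III-2,III-3,III-4,IV-1,IV-2,IV-3,IV-4]: 893 consistent
U/I-1 un ·: uu
U/I-2 aff ·: Uu|UU
U/II-1 ? I-1×I-2: uu|Uu
U/II-2 ? ·: uu|Uu|UU
U/III-1 ? II-1×II-2: uu|Uu|UU
U/III-2 aff ·: Uu|UU
U/III-3 aff II-1×II-2: Uu|UU
U/III-4 ? ·: uu|Uu|UU
U/IV-1 ? III-1×III-2: uu|Uu|UU
U/IV-2 aff III-1×III-2: Uu|UU
U/IV-3 ? III-3×III-4: uu|Uu|UU
U/IV-4 aff III-3×III-4: Uu|UU
⇒ U over [I-1,I-2,II-1,II-2,III-1,III-2,III-3,III-4,IV-1,IV-2,IV-3,IV-4]: 1776 consistent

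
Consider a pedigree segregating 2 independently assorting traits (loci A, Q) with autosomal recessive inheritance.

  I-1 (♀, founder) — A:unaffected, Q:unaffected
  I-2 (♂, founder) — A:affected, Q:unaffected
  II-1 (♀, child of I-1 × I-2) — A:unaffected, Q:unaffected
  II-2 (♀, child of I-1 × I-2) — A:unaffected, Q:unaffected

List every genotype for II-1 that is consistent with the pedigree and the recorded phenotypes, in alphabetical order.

A/I-1 un ·: AA|Aa
A/I-2 aff ·: aa
A/II-1 un I-1×I-2: Aa
A/II-2 un I-1×I-2: Aa
⇒ A over [I-1,I-2,II-1,II-2]: 2 consistent
Q/I-1 un ·: QQ|Qq
Q/I-2 un ·: QQ|Qq
Q/II-1 un I-1×I-2: QQ|Qq
Q/II-2 un I-1×I-2: QQ|Qq
⇒ Q over [I-1,I-2,II-1,II-2]: 13 consistent

II-1 ∈ {Aa QQ, Aa Qq}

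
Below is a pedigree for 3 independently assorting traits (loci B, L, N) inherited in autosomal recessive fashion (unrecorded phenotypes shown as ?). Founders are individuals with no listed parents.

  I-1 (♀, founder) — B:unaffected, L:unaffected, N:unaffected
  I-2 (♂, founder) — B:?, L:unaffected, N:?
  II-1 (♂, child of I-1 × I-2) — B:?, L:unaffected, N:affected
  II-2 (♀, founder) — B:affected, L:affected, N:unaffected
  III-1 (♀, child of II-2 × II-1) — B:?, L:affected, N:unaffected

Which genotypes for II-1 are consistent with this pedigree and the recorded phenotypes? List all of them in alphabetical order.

B/I-1 un ·: BB|Bb
B/I-2 ? ·: BB|Bb|bb
B/II-1 ? I-1×I-2: BB|Bb|bb
B/II-2 aff ·: bb
B/III-1 ? II-2×II-1: Bb|bb
⇒ B over [I-1,I-2,II-1,II-2,III-1]: 16 consistent
L/I-1 un ·: LL|Ll
L/I-2 un ·: LL|Ll
L/II-1 un I-1×I-2: Ll
L/II-2 aff ·: ll
L/III-1 aff II-2×II-1: ll
⇒ L over [I-1,I-2,II-1,II-2,III-1]: 3 consistent
N/I-1 un ·: Nn
N/I-2 ? ·: Nn|nn
N/II-1 aff I-1×I-2: nn
N/II-2 un ·: NN|Nn
N/III-1 un II-2×II-1: Nn
⇒ N over [I-1,I-2,II-1,II-2,III-1]: 4 consistent

II-1 ∈ {BB Ll nn, Bb Ll nn, bb Ll nn}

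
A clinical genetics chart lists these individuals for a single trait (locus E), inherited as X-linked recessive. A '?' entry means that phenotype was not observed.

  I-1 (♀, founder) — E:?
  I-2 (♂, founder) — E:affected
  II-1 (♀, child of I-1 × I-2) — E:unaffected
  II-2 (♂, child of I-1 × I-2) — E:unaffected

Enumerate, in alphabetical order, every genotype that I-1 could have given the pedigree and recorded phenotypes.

I-1 ∈ {X^EX^E, X^EX^e}

E/I-1 ? ·: X^EX^E|X^EX^e
E/I-2 aff ·: X^eY
E/II-1 un I-1×I-2: X^EX^e
E/II-2 un I-1×I-2: X^EY
⇒ E over [I-1,I-2,II-1,II-2]: 2 consistent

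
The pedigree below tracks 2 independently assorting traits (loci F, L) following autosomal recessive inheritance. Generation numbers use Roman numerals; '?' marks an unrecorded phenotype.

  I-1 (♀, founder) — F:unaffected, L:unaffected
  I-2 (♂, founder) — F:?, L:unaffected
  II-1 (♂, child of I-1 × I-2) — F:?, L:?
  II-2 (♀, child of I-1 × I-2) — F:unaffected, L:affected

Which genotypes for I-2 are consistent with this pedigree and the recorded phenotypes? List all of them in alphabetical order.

F/I-1 un ·: FF|Ff
F/I-2 ? ·: FF|Ff|ff
F/II-1 ? I-1×I-2: FF|Ff|ff
F/II-2 un I-1×I-2: FF|Ff
⇒ F over [I-1,I-2,II-1,II-2]: 18 consistent
L/I-1 un ·: Ll
L/I-2 un ·: Ll
L/II-1 ? I-1×I-2: LL|Ll|ll
L/II-2 aff I-1×I-2: ll
⇒ L over [I-1,I-2,II-1,II-2]: 3 consistent

I-2 ∈ {FF Ll, Ff Ll, ff Ll}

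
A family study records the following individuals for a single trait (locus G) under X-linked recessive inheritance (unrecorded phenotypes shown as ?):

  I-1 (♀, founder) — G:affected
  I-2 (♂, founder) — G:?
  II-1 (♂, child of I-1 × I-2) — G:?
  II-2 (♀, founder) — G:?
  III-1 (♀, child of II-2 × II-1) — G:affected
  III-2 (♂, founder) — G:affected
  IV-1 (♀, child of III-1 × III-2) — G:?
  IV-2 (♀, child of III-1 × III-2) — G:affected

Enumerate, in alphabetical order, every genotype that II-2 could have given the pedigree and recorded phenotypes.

G/I-1 aff ·: X^gX^g
G/I-2 ? ·: X^GY|X^gY
G/II-1 ? I-1×I-2: X^gY
G/II-2 ? ·: X^GX^g|X^gX^g
G/III-1 aff II-2×II-1: X^gX^g
G/III-2 aff ·: X^gY
G/IV-1 ? III-1×III-2: X^gX^g
G/IV-2 aff III-1×III-2: X^gX^g
⇒ G over [I-1,I-2,II-1,II-2,III-1,III-2,IV-1,IV-2]: 4 consistent

II-2 ∈ {X^GX^g, X^gX^g}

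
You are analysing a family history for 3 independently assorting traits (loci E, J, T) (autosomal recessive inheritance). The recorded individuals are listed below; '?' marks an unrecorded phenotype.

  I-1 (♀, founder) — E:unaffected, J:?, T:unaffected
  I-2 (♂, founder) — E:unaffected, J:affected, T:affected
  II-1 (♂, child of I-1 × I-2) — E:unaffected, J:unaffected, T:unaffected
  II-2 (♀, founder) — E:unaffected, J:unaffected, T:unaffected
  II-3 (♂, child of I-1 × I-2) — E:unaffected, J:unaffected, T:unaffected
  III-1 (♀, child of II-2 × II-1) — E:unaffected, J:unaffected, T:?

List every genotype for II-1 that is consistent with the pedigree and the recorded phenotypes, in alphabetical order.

E/I-1 un ·: EE|Ee
E/I-2 un ·: EE|Ee
E/II-1 un I-1×I-2: EE|Ee
E/II-2 un ·: EE|Ee
E/II-3 un I-1×I-2: EE|Ee
E/III-1 un II-2×II-1: EE|Ee
⇒ E over [I-1,I-2,II-1,II-2,II-3,III-1]: 45 consistent
J/I-1 ? ·: JJ|Jj
J/I-2 aff ·: jj
J/II-1 un I-1×I-2: Jj
J/II-2 un ·: JJ|Jj
J/II-3 un I-1×I-2: Jj
J/III-1 un II-2×II-1: JJ|Jj
⇒ J over [I-1,I-2,II-1,II-2,II-3,III-1]: 8 consistent
T/I-1 un ·: TT|Tt
T/I-2 aff ·: tt
T/II-1 un I-1×I-2: Tt
T/II-2 un ·: TT|Tt
T/II-3 un I-1×I-2: Tt
T/III-1 ? II-2×II-1: TT|Tt|tt
⇒ T over [I-1,I-2,II-1,II-2,II-3,III-1]: 10 consistent

II-1 ∈ {EE Jj Tt, Ee Jj Tt}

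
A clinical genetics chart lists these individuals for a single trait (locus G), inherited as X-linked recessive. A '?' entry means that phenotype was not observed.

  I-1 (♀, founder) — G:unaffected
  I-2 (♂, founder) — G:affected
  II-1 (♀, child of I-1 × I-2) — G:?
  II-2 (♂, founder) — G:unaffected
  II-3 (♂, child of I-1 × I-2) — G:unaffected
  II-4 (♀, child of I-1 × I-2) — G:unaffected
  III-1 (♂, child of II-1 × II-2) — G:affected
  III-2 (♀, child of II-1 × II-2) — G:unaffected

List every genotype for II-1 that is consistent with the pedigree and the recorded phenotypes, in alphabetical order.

II-1 ∈ {X^GX^g, X^gX^g}

G/I-1 un ·: X^GX^G|X^GX^g
G/I-2 aff ·: X^gY
G/II-1 ? I-1×I-2: X^GX^g|X^gX^g
G/II-2 un ·: X^GY
G/II-3 un I-1×I-2: X^GY
G/II-4 un I-1×I-2: X^GX^g
G/III-1 aff II-1×II-2: X^gY
G/III-2 un II-1×II-2: X^GX^G|X^GX^g
⇒ G over [I-1,I-2,II-1,II-2,II-3,II-4,III-1,III-2]: 5 consistent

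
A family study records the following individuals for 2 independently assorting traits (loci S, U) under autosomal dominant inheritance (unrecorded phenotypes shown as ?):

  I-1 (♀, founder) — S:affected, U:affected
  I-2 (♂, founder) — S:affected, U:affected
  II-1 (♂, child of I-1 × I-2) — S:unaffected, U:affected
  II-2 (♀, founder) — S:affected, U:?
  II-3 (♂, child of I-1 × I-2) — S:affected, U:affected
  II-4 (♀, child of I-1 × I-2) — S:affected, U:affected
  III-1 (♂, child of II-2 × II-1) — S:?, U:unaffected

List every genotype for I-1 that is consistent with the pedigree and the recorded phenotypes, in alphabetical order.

S/I-1 aff ·: Ss
S/I-2 aff ·: Ss
S/II-1 un I-1×I-2: ss
S/II-2 aff ·: Ss|SS
S/II-3 aff I-1×I-2: Ss|SS
S/II-4 aff I-1×I-2: Ss|SS
S/III-1 ? II-2×II-1: ss|Ss
⇒ S over [I-1,I-2,II-1,II-2,II-3,II-4,III-1]: 12 consistent
U/I-1 aff ·: Uu|UU
U/I-2 aff ·: Uu|UU
U/II-1 aff I-1×I-2: Uu
U/II-2 ? ·: uu|Uu
U/II-3 aff I-1×I-2: Uu|UU
U/II-4 aff I-1×I-2: Uu|UU
U/III-1 un II-2×II-1: uu
⇒ U over [I-1,I-2,II-1,II-2,II-3,II-4,III-1]: 24 consistent

I-1 ∈ {Ss UU, Ss Uu}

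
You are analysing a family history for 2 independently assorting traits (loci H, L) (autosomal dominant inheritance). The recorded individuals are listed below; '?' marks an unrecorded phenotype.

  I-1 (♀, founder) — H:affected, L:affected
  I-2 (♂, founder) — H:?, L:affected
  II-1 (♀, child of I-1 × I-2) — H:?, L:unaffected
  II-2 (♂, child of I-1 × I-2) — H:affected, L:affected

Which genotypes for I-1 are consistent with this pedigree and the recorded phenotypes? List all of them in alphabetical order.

I-1 ∈ {HH Ll, Hh Ll}

H/I-1 aff ·: Hh|HH
H/I-2 ? ·: hh|Hh|HH
H/II-1 ? I-1×I-2: hh|Hh|HH
H/II-2 aff I-1×I-2: Hh|HH
⇒ H over [I-1,I-2,II-1,II-2]: 18 consistent
L/I-1 aff ·: Ll
L/I-2 aff ·: Ll
L/II-1 un I-1×I-2: ll
L/II-2 aff I-1×I-2: Ll|LL
⇒ L over [I-1,I-2,II-1,II-2]: 2 consistent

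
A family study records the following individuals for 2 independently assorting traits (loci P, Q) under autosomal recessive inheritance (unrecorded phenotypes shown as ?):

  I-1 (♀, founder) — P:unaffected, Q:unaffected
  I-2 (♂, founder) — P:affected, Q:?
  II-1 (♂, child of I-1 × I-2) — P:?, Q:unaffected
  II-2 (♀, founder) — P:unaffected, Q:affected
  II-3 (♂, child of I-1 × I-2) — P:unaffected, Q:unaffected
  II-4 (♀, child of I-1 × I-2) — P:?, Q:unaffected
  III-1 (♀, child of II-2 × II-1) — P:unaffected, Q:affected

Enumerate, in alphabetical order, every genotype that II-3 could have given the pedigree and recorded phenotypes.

P/I-1 un ·: PP|Pp
P/I-2 aff ·: pp
P/II-1 ? I-1×I-2: Pp|pp
P/II-2 un ·: PP|Pp
P/II-3 un I-1×I-2: Pp
P/II-4 ? I-1×I-2: Pp|pp
P/III-1 un II-2×II-1: PP|Pp
⇒ P over [I-1,I-2,II-1,II-2,II-3,II-4,III-1]: 16 consistent
Q/I-1 un ·: QQ|Qq
Q/I-2 ? ·: QQ|Qq|qq
Q/II-1 un I-1×I-2: Qq
Q/II-2 aff ·: qq
Q/II-3 un I-1×I-2: QQ|Qq
Q/II-4 un I-1×I-2: QQ|Qq
Q/III-1 aff II-2×II-1: qq
⇒ Q over [I-1,I-2,II-1,II-2,II-3,II-4,III-1]: 14 consistent

II-3 ∈ {Pp QQ, Pp Qq}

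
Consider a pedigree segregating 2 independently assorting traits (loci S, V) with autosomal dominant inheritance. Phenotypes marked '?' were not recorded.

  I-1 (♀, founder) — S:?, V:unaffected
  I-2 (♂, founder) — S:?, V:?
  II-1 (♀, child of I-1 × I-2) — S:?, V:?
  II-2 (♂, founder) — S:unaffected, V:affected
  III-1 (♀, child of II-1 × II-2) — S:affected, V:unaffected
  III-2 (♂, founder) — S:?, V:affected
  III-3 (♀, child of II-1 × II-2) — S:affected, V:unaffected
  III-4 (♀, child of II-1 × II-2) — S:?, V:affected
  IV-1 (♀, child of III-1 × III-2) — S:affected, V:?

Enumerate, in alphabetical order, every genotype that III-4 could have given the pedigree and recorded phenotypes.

S/I-1 ? ·: ss|Ss|SS
S/I-2 ? ·: ss|Ss|SS
S/II-1 ? I-1×I-2: Ss|SS
S/II-2 un ·: ss
S/III-1 aff II-1×II-2: Ss
S/III-2 ? ·: ss|Ss|SS
S/III-3 aff II-1×II-2: Ss
S/III-4 ? II-1×II-2: ss|Ss
S/IV-1 aff III-1×III-2: Ss|SS
⇒ S over [I-1,I-2,II-1,II-2,III-1,III-2,III-3,III-4,IV-1]: 90 consistent
V/I-1 un ·: vv
V/I-2 ? ·: vv|Vv|VV
V/II-1 ? I-1×I-2: vv|Vv
V/II-2 aff ·: Vv
V/III-1 un II-1×II-2: vv
V/III-2 aff ·: Vv|VV
V/III-3 un II-1×II-2: vv
V/III-4 aff II-1×II-2: Vv|VV
V/IV-1 ? III-1×III-2: vv|Vv
⇒ V over [I-1,I-2,II-1,II-2,III-1,III-2,III-3,III-4,IV-1]: 18 consistent

III-4 ∈ {Ss VV, Ss Vv, ss VV, ss Vv}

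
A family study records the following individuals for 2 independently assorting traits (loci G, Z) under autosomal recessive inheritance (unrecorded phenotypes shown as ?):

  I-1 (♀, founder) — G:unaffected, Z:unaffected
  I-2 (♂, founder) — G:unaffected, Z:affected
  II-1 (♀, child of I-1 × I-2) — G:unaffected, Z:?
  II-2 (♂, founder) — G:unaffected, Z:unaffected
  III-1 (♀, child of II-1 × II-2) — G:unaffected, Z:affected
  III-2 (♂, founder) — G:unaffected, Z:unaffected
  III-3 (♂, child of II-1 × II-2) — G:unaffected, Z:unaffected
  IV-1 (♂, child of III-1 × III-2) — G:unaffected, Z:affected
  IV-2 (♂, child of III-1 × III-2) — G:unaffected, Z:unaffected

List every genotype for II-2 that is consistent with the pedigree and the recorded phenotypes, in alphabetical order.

II-2 ∈ {GG Zz, Gg Zz}

G/I-1 un ·: GG|Gg
G/I-2 un ·: GG|Gg
G/II-1 un I-1×I-2: GG|Gg
G/II-2 un ·: GG|Gg
G/III-1 un II-1×II-2: GG|Gg
G/III-2 un ·: GG|Gg
G/III-3 un II-1×II-2: GG|Gg
G/IV-1 un III-1×III-2: GG|Gg
G/IV-2 un III-1×III-2: GG|Gg
⇒ G over [I-1,I-2,II-1,II-2,III-1,III-2,III-3,IV-1,IV-2]: 280 consistent
Z/I-1 un ·: ZZ|Zz
Z/I-2 aff ·: zz
Z/II-1 ? I-1×I-2: Zz|zz
Z/II-2 un ·: Zz
Z/III-1 aff II-1×II-2: zz
Z/III-2 un ·: Zz
Z/III-3 un II-1×II-2: ZZ|Zz
Z/IV-1 aff III-1×III-2: zz
Z/IV-2 un III-1×III-2: Zz
⇒ Z over [I-1,I-2,II-1,II-2,III-1,III-2,III-3,IV-1,IV-2]: 5 consistent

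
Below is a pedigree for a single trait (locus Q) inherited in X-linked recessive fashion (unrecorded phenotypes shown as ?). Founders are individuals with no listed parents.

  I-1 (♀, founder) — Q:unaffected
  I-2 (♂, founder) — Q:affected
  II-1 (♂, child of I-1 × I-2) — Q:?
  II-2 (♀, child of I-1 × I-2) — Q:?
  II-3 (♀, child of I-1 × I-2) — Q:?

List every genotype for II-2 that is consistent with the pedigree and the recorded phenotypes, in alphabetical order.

II-2 ∈ {X^QX^q, X^qX^q}

Q/I-1 un ·: X^QX^Q|X^QX^q
Q/I-2 aff ·: X^qY
Q/II-1 ? I-1×I-2: X^QY|X^qY
Q/II-2 ? I-1×I-2: X^QX^q|X^qX^q
Q/II-3 ? I-1×I-2: X^QX^q|X^qX^q
⇒ Q over [I-1,I-2,II-1,II-2,II-3]: 9 consistent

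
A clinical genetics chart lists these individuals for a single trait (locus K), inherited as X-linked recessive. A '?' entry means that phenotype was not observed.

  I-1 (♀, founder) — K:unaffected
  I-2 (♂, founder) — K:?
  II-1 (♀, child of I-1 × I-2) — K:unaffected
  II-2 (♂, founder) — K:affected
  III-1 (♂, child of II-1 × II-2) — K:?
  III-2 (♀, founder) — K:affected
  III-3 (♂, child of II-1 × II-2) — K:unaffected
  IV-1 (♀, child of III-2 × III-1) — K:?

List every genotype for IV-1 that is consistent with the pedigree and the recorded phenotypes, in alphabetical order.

K/I-1 un ·: X^KX^K|X^KX^k
K/I-2 ? ·: X^KY|X^kY
K/II-1 un I-1×I-2: X^KX^K|X^KX^k
K/II-2 aff ·: X^kY
K/III-1 ? II-1×II-2: X^KY|X^kY
K/III-2 aff ·: X^kX^k
K/III-3 un II-1×II-2: X^KY
K/IV-1 ? III-2×III-1: X^KX^k|X^kX^k
⇒ K over [I-1,I-2,II-1,II-2,III-1,III-2,III-3,IV-1]: 8 consistent

IV-1 ∈ {X^KX^k, X^kX^k}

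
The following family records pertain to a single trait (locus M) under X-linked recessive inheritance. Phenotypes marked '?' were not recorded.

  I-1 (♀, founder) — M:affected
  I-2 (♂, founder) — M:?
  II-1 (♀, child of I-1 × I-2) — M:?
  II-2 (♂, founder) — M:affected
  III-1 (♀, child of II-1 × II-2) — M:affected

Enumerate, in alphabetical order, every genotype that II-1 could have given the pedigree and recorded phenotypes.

II-1 ∈ {X^MX^m, X^mX^m}

M/I-1 aff ·: X^mX^m
M/I-2 ? ·: X^MY|X^mY
M/II-1 ? I-1×I-2: X^MX^m|X^mX^m
M/II-2 aff ·: X^mY
M/III-1 aff II-1×II-2: X^mX^m
⇒ M over [I-1,I-2,II-1,II-2,III-1]: 2 consistent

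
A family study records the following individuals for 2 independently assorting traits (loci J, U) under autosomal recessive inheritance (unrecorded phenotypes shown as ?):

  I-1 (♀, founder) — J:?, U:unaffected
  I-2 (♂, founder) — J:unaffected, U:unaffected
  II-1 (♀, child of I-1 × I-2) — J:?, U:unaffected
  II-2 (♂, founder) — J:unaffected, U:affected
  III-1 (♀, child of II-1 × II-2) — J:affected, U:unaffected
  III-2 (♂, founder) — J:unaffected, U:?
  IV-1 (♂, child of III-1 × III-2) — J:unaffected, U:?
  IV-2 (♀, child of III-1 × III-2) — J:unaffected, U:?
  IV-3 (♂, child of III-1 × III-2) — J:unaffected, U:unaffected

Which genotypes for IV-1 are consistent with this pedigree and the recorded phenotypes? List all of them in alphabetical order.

IV-1 ∈ {Jj UU, Jj Uu, Jj uu}

J/I-1 ? ·: JJ|Jj|jj
J/I-2 un ·: JJ|Jj
J/II-1 ? I-1×I-2: Jj|jj
J/II-2 un ·: Jj
J/III-1 aff II-1×II-2: jj
J/III-2 un ·: JJ|Jj
J/IV-1 un III-1×III-2: Jj
J/IV-2 un III-1×III-2: Jj
J/IV-3 un III-1×III-2: Jj
⇒ J over [I-1,I-2,II-1,II-2,III-1,III-2,IV-1,IV-2,IV-3]: 14 consistent
U/I-1 un ·: UU|Uu
U/I-2 un ·: UU|Uu
U/II-1 un I-1×I-2: UU|Uu
U/II-2 aff ·: uu
U/III-1 un II-1×II-2: Uu
U/III-2 ? ·: UU|Uu|uu
U/IV-1 ? III-1×III-2: UU|Uu|uu
U/IV-2 ? III-1×III-2: UU|Uu|uu
U/IV-3 un III-1×III-2: UU|Uu
⇒ U over [I-1,I-2,II-1,II-2,III-1,III-2,IV-1,IV-2,IV-3]: 210 consistent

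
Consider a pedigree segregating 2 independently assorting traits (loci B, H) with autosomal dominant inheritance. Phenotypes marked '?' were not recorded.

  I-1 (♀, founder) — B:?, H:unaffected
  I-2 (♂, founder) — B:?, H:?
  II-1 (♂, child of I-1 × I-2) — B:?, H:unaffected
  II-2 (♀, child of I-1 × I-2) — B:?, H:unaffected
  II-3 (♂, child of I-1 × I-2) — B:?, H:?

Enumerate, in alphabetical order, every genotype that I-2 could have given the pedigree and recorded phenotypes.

B/I-1 ? ·: bb|Bb|BB
B/I-2 ? ·: bb|Bb|BB
B/II-1 ? I-1×I-2: bb|Bb|BB
B/II-2 ? I-1×I-2: bb|Bb|BB
B/II-3 ? I-1×I-2: bb|Bb|BB
⇒ B over [I-1,I-2,II-1,II-2,II-3]: 63 consistent
H/I-1 un ·: hh
H/I-2 ? ·: hh|Hh
H/II-1 un I-1×I-2: hh
H/II-2 un I-1×I-2: hh
H/II-3 ? I-1×I-2: hh|Hh
⇒ H over [I-1,I-2,II-1,II-2,II-3]: 3 consistent

I-2 ∈ {BB Hh, BB hh, Bb Hh, Bb hh, bb Hh, bb hh}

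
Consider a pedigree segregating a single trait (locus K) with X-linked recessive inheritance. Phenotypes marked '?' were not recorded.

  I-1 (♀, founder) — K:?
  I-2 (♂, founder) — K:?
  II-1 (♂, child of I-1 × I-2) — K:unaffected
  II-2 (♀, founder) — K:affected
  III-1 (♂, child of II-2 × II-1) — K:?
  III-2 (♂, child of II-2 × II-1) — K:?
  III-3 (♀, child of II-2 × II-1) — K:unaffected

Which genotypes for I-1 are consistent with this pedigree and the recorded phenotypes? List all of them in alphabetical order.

K/I-1 ? ·: X^KX^K|X^KX^k
K/I-2 ? ·: X^KY|X^kY
K/II-1 un I-1×I-2: X^KY
K/II-2 aff ·: X^kX^k
K/III-1 ? II-2×II-1: X^kY
K/III-2 ? II-2×II-1: X^kY
K/III-3 un II-2×II-1: X^KX^k
⇒ K over [I-1,I-2,II-1,II-2,III-1,III-2,III-3]: 4 consistent

I-1 ∈ {X^KX^K, X^KX^k}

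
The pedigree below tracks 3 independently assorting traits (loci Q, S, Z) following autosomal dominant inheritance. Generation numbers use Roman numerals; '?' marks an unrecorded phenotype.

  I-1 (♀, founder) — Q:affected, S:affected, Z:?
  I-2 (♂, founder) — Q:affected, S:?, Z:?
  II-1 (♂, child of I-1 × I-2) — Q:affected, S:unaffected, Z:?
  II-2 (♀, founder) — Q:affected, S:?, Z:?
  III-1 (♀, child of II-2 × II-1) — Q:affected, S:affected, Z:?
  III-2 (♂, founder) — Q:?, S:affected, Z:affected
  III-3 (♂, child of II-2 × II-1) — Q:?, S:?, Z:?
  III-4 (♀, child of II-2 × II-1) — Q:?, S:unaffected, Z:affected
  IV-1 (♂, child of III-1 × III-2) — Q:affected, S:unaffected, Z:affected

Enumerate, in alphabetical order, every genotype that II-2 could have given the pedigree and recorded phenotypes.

II-2 ∈ {QQ Ss ZZ, QQ Ss Zz, QQ Ss zz, Qq Ss ZZ, Qq Ss Zz, Qq Ss zz}

Q/I-1 aff ·: Qq|QQ
Q/I-2 aff ·: Qq|QQ
Q/II-1 aff I-1×I-2: Qq|QQ
Q/II-2 aff ·: Qq|QQ
Q/III-1 aff II-2×II-1: Qq|QQ
Q/III-2 ? ·: qq|Qq|QQ
Q/III-3 ? II-2×II-1: qq|Qq|QQ
Q/III-4 ? II-2×II-1: qq|Qq|QQ
Q/IV-1 aff III-1×III-2: Qq|QQ
⇒ Q over [I-1,I-2,II-1,II-2,III-1,III-2,III-3,III-4,IV-1]: 511 consistent
S/I-1 aff ·: Ss
S/I-2 ? ·: ss|Ss
S/II-1 un I-1×I-2: ss
S/II-2 ? ·: Ss
S/III-1 aff II-2×II-1: Ss
S/III-2 aff ·: Ss
S/III-3 ? II-2×II-1: ss|Ss
S/III-4 un II-2×II-1: ss
S/IV-1 un III-1×III-2: ss
⇒ S over [I-1,I-2,II-1,II-2,III-1,III-2,III-3,III-4,IV-1]: 4 consistent
Z/I-1 ? ·: zz|Zz|ZZ
Z/I-2 ? ·: zz|Zz|ZZ
Z/II-1 ? I-1×I-2: zz|Zz|ZZ
Z/II-2 ? ·: zz|Zz|ZZ
Z/III-1 ? II-2×II-1: zz|Zz|ZZ
Z/III-2 aff ·: Zz|ZZ
Z/III-3 ? II-2×II-1: zz|Zz|ZZ
Z/III-4 aff II-2×II-1: Zz|ZZ
Z/IV-1 aff III-1×III-2: Zz|ZZ
⇒ Z over [I-1,I-2,II-1,II-2,III-1,III-2,III-3,III-4,IV-1]: 862 consistent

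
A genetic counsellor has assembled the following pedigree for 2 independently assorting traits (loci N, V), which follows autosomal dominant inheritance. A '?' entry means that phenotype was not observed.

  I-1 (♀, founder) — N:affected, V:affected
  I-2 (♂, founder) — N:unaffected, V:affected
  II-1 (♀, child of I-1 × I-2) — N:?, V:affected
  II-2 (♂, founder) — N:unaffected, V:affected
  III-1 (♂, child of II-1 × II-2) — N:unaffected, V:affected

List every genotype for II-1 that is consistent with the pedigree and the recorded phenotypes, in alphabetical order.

N/I-1 aff ·: Nn|NN
N/I-2 un ·: nn
N/II-1 ? I-1×I-2: nn|Nn
N/II-2 un ·: nn
N/III-1 un II-1×II-2: nn
⇒ N over [I-1,I-2,II-1,II-2,III-1]: 3 consistent
V/I-1 aff ·: Vv|VV
V/I-2 aff ·: Vv|VV
V/II-1 aff I-1×I-2: Vv|VV
V/II-2 aff ·: Vv|VV
V/III-1 aff II-1×II-2: Vv|VV
⇒ V over [I-1,I-2,II-1,II-2,III-1]: 24 consistent

II-1 ∈ {Nn VV, Nn Vv, nn VV, nn Vv}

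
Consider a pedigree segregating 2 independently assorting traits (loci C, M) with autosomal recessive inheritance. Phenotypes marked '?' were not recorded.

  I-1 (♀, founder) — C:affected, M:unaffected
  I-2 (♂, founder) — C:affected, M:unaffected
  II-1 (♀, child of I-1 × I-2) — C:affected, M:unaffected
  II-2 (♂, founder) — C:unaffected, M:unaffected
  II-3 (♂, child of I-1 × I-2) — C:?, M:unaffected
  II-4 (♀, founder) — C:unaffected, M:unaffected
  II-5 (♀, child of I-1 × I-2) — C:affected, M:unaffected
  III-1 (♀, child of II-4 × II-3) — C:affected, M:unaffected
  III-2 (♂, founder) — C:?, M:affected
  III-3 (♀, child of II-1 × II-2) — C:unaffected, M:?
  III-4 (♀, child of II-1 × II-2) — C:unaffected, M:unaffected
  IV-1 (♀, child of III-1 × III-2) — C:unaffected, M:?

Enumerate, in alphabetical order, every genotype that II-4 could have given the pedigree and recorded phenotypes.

II-4 ∈ {Cc MM, Cc Mm}

C/I-1 aff ·: cc
C/I-2 aff ·: cc
C/II-1 aff I-1×I-2: cc
C/II-2 un ·: CC|Cc
C/II-3 ? I-1×I-2: cc
C/II-4 un ·: Cc
C/II-5 aff I-1×I-2: cc
C/III-1 aff II-4×II-3: cc
C/III-2 ? ·: CC|Cc
C/III-3 un II-1×II-2: Cc
C/III-4 un II-1×II-2: Cc
C/IV-1 un III-1×III-2: Cc
⇒ C over [I-1,I-2,II-1,II-2,II-3,II-4,II-5,III-1,III-2,III-3,III-4,IV-1]: 4 consistent
M/I-1 un ·: MM|Mm
M/I-2 un ·: MM|Mm
M/II-1 un I-1×I-2: MM|Mm
M/II-2 un ·: MM|Mm
M/II-3 un I-1×I-2: MM|Mm
M/II-4 un ·: MM|Mm
M/II-5 un I-1×I-2: MM|Mm
M/III-1 un II-4×II-3: MM|Mm
M/III-2 aff ·: mm
M/III-3 ? II-1×II-2: MM|Mm|mm
M/III-4 un II-1×II-2: MM|Mm
M/IV-1 ? III-1×III-2: Mm|mm
⇒ M over [I-1,I-2,II-1,II-2,II-3,II-4,II-5,III-1,III-2,III-3,III-4,IV-1]: 920 consistent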